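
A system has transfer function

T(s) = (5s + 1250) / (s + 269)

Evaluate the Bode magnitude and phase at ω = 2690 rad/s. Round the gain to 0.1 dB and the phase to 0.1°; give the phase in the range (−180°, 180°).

14.0 dB, 0.4°

Substitute s = j2690:
Numerator: 5(j2690) + 1250 = 1250 + j13450
Denominator: (j2690) + 269 = 269 + j2690
|N| = √(1250² + 13450²) ≈ 13508, ∠N ≈ 84.69°
|D| = √(269² + 2690²) ≈ 2703.4, ∠D ≈ 84.29°
|T| = 13508 / 2703.4 ≈ 4.9967
Gain = 20 log₁₀(4.9967) ≈ 13.97 dB
∠T = 84.69° − 84.29° = 0.40°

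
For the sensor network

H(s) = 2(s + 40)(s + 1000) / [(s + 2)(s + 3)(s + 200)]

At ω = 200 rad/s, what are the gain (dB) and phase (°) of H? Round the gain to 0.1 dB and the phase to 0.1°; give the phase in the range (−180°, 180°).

-28.7 dB, -133.6°

At s = jω = j200:
zero (s+40): 40 + j200 → |·| = √(40²+200²) = √41600 ≈ 203.96, ∠ = arctan(200/40) ≈ 78.69°
zero (s+1000): 1000 + j200 → |·| = √(1000²+200²) = √1040000 ≈ 1019.8, ∠ = arctan(200/1000) ≈ 11.31°
pole (s+2): 2 + j200 → |·| = √(2²+200²) = √40004 ≈ 200.01, ∠ = arctan(200/2) ≈ 89.43°
pole (s+3): 3 + j200 → |·| = √(3²+200²) = √40009 ≈ 200.02, ∠ = arctan(200/3) ≈ 89.14°
pole (s+200): 200 + j200 → |·| = √(200²+200²) = √80000 ≈ 282.84, ∠ = arctan(200/200) ≈ 45.00°
|H| = 2 · 2.08e+05 / 1.1315e+07 ≈ 0.036765
Gain = 20 log₁₀(0.036765) ≈ -28.69 dB
∠H = 90.00° − 223.57° = -133.57°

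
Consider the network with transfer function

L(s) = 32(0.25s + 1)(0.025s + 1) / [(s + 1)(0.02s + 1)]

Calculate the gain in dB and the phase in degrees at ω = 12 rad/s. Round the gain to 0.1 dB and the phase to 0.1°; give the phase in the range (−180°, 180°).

18.6 dB, -10.5°

At ω = 12 rad/s:
zero (1 + j12·0.25) = 1 + j3 → |·| ≈ 3.1623, ∠ ≈ 71.57°
zero (1 + j12·0.025) = 1 + j0.3 → |·| ≈ 1.044, ∠ ≈ 16.70°
pole (1 + j12·1) = 1 + j12 → |·| ≈ 12.042, ∠ ≈ 85.24°
pole (1 + j12·0.02) = 1 + j0.24 → |·| ≈ 1.0284, ∠ ≈ 13.50°
|L| = 32 · 3.1623 · 1.044 / (12.042 · 1.0284) ≈ 8.5309
Gain = 20 log₁₀(8.5309) ≈ 18.62 dB
∠L = (71.57° + 16.70°) − (85.24° + 13.50°) = -10.47°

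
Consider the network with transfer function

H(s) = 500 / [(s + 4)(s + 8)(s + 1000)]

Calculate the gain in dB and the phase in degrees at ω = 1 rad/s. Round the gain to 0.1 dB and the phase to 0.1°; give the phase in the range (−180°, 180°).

At s = jω = j1:
pole (s+4): 4 + j1 → |·| = √(4²+1²) = √17 ≈ 4.1231, ∠ = arctan(1/4) ≈ 14.04°
pole (s+8): 8 + j1 → |·| = √(8²+1²) = √65 ≈ 8.0623, ∠ = arctan(1/8) ≈ 7.13°
pole (s+1000): 1000 + j1 → |·| = √(1000²+1²) = √1000001 ≈ 1000, ∠ = arctan(1/1000) ≈ 0.06°
|H| = 500 / 33242 ≈ 0.015041
Gain = 20 log₁₀(0.015041) ≈ -36.45 dB
∠H = 0.00° − 21.23° = -21.23°

-36.5 dB, -21.2°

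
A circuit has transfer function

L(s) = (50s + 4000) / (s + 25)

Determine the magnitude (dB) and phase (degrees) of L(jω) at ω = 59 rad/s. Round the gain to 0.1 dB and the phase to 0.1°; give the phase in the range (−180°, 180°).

Substitute s = j59:
Numerator: 50(j59) + 4000 = 4000 + j2950
Denominator: (j59) + 25 = 25 + j59
|N| = √(4000² + 2950²) ≈ 4970.2, ∠N ≈ 36.41°
|D| = √(25² + 59²) ≈ 64.078, ∠D ≈ 67.04°
|L| = 4970.2 / 64.078 ≈ 77.565
Gain = 20 log₁₀(77.565) ≈ 37.79 dB
∠L = 36.41° − 67.04° = -30.63°

37.8 dB, -30.6°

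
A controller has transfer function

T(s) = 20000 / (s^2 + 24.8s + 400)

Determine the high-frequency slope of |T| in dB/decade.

Each pole contributes −20 dB/decade at high frequency; each zero contributes +20 dB/decade.
Net: 0 zero(s) − 2 pole(s) → -40 dB/decade.

-40 dB/decade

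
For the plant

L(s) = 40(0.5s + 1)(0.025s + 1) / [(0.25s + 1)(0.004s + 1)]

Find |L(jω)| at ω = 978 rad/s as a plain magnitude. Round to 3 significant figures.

At ω = 978 rad/s:
zero (1 + j978·0.5) = 1 + j489 → |·| ≈ 489, ∠ ≈ 89.88°
zero (1 + j978·0.025) = 1 + j24.45 → |·| ≈ 24.47, ∠ ≈ 87.66°
pole (1 + j978·0.25) = 1 + j244.5 → |·| ≈ 244.5, ∠ ≈ 89.77°
pole (1 + j978·0.004) = 1 + j3.912 → |·| ≈ 4.0378, ∠ ≈ 75.66°
|L| = 40 · 489 · 24.47 / (244.5 · 4.0378) ≈ 484.82

485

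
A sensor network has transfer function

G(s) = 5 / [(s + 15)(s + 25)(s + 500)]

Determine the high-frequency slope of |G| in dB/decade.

-60 dB/decade

Each pole contributes −20 dB/decade at high frequency; each zero contributes +20 dB/decade.
Net: 0 zero(s) − 3 pole(s) → -60 dB/decade.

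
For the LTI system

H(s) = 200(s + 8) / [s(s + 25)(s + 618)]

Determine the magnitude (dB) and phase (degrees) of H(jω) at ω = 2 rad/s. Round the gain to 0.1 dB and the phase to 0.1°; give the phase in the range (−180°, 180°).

At s = jω = j2:
zero (s+8): 8 + j2 → |·| = √(8²+2²) = √68 ≈ 8.2462, ∠ = arctan(2/8) ≈ 14.04°
pole (s+25): 25 + j2 → |·| = √(25²+2²) = √629 ≈ 25.08, ∠ = arctan(2/25) ≈ 4.57°
pole (s+618): 618 + j2 → |·| = √(618²+2²) = √381928 ≈ 618, ∠ = arctan(2/618) ≈ 0.19°
pole at origin: |s| = 2, ∠ = 90.00° (in denominator)
|H| = 200 · 8.2462 / 30999 ≈ 0.053203
Gain = 20 log₁₀(0.053203) ≈ -25.48 dB
∠H = 14.04° − 94.76° = -80.72°

-25.5 dB, -80.7°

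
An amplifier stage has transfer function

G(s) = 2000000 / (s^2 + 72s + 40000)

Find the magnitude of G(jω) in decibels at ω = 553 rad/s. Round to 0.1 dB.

At s = jω = j553:
quadratic: (j553)² + 72·j553 + 40000 = -265809 + j39816 → |·| ≈ 2.6877e+05, ∠ ≈ 171.48°
|G| = 2000000 / 2.6877e+05 ≈ 7.4413
Gain = 20 log₁₀(7.4413) ≈ 17.43 dB

17.4 dB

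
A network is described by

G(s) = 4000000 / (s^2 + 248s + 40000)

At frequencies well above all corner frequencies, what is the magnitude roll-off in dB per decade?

-40 dB/decade

Each pole contributes −20 dB/decade at high frequency; each zero contributes +20 dB/decade.
Net: 0 zero(s) − 2 pole(s) → -40 dB/decade.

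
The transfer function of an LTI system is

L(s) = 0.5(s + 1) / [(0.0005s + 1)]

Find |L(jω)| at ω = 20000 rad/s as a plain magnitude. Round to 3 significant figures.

995

At ω = 20000 rad/s:
zero (1 + j20000·1) = 1 + j20000 → |·| ≈ 20000, ∠ ≈ 90.00°
pole (1 + j20000·0.0005) = 1 + j10 → |·| ≈ 10.05, ∠ ≈ 84.29°
|L| = 0.5 · 20000 / (10.05) ≈ 995.02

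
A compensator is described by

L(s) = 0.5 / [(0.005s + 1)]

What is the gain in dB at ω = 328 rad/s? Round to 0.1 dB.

-11.7 dB

At ω = 328 rad/s:
pole (1 + j328·0.005) = 1 + j1.64 → |·| ≈ 1.9208, ∠ ≈ 58.63°
|L| = 0.5 · 1 / (1.9208) ≈ 0.26031
Gain = 20 log₁₀(0.26031) ≈ -11.69 dB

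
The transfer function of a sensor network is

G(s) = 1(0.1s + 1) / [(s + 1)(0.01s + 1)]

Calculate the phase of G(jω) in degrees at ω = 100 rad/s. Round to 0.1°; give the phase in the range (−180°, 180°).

-50.1°

At ω = 100 rad/s:
zero (1 + j100·0.1) = 1 + j10 → |·| ≈ 10.05, ∠ ≈ 84.29°
pole (1 + j100·1) = 1 + j100 → |·| ≈ 100, ∠ ≈ 89.43°
pole (1 + j100·0.01) = 1 + j1 → |·| ≈ 1.4142, ∠ ≈ 45.00°
∠G = (84.29°) − (89.43° + 45.00°) = -50.14°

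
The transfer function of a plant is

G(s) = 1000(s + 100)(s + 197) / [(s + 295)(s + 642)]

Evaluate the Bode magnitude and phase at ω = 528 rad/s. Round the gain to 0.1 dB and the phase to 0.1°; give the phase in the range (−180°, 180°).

55.6 dB, 48.6°

At s = jω = j528:
zero (s+100): 100 + j528 → |·| = √(100²+528²) = √288784 ≈ 537.39, ∠ = arctan(528/100) ≈ 79.28°
zero (s+197): 197 + j528 → |·| = √(197²+528²) = √317593 ≈ 563.55, ∠ = arctan(528/197) ≈ 69.54°
pole (s+295): 295 + j528 → |·| = √(295²+528²) = √365809 ≈ 604.82, ∠ = arctan(528/295) ≈ 60.81°
pole (s+642): 642 + j528 → |·| = √(642²+528²) = √690948 ≈ 831.23, ∠ = arctan(528/642) ≈ 39.43°
|G| = 1000 · 3.0285e+05 / 5.0274e+05 ≈ 602.4
Gain = 20 log₁₀(602.4) ≈ 55.60 dB
∠G = 148.82° − 100.24° = 48.58°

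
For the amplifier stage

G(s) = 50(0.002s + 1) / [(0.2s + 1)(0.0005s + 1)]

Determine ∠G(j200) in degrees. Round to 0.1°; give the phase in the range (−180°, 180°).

-72.5°

At ω = 200 rad/s:
zero (1 + j200·0.002) = 1 + j0.4 → |·| ≈ 1.077, ∠ ≈ 21.80°
pole (1 + j200·0.2) = 1 + j40 → |·| ≈ 40.012, ∠ ≈ 88.57°
pole (1 + j200·0.0005) = 1 + j0.1 → |·| ≈ 1.005, ∠ ≈ 5.71°
∠G = (21.80°) − (88.57° + 5.71°) = -72.48°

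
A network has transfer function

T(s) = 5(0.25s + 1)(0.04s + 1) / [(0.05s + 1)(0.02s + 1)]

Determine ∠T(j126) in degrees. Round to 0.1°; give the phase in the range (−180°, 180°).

At ω = 126 rad/s:
zero (1 + j126·0.25) = 1 + j31.5 → |·| ≈ 31.516, ∠ ≈ 88.18°
zero (1 + j126·0.04) = 1 + j5.04 → |·| ≈ 5.1382, ∠ ≈ 78.78°
pole (1 + j126·0.05) = 1 + j6.3 → |·| ≈ 6.3789, ∠ ≈ 80.98°
pole (1 + j126·0.02) = 1 + j2.52 → |·| ≈ 2.7112, ∠ ≈ 68.36°
∠T = (88.18° + 78.78°) − (80.98° + 68.36°) = 17.62°

17.6°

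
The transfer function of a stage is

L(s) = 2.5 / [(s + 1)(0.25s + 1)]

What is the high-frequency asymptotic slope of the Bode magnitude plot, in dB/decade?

Each pole contributes −20 dB/decade at high frequency; each zero contributes +20 dB/decade.
Net: 0 zero(s) − 2 pole(s) → -40 dB/decade.

-40 dB/decade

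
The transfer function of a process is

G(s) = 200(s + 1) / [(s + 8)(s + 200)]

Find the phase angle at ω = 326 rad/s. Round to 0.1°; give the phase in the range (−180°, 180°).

-57.2°

At s = jω = j326:
zero (s+1): 1 + j326 → |·| = √(1²+326²) = √106277 ≈ 326, ∠ = arctan(326/1) ≈ 89.82°
pole (s+8): 8 + j326 → |·| = √(8²+326²) = √106340 ≈ 326.1, ∠ = arctan(326/8) ≈ 88.59°
pole (s+200): 200 + j326 → |·| = √(200²+326²) = √146276 ≈ 382.46, ∠ = arctan(326/200) ≈ 58.47°
∠G = 89.82° − 147.06° = -57.24°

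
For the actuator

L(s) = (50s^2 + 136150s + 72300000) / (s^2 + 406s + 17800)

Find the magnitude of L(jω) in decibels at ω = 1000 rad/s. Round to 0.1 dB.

Substitute s = j1000:
Numerator: 50(j1000)^2 + 136150(j1000) + 72300000 = 22300000 + j136150000
Denominator: (j1000)^2 + 406(j1000) + 17800 = -982200 + j406000
|N| = √(22300000² + 136150000²) ≈ 1.3796e+08, ∠N ≈ 80.70°
|D| = √(982200² + 406000²) ≈ 1.0628e+06, ∠D ≈ 157.54°
|L| = 1.3796e+08 / 1.0628e+06 ≈ 129.81
Gain = 20 log₁₀(129.81) ≈ 42.27 dB

42.3 dB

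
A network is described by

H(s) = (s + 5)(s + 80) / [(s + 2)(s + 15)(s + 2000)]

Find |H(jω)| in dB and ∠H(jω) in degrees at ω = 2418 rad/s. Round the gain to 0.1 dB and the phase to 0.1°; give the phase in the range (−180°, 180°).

At s = jω = j2418:
zero (s+5): 5 + j2418 → |·| = √(5²+2418²) = √5846749 ≈ 2418, ∠ = arctan(2418/5) ≈ 89.88°
zero (s+80): 80 + j2418 → |·| = √(80²+2418²) = √5853124 ≈ 2419.3, ∠ = arctan(2418/80) ≈ 88.11°
pole (s+2): 2 + j2418 → |·| = √(2²+2418²) = √5846728 ≈ 2418, ∠ = arctan(2418/2) ≈ 89.95°
pole (s+15): 15 + j2418 → |·| = √(15²+2418²) = √5846949 ≈ 2418, ∠ = arctan(2418/15) ≈ 89.64°
pole (s+2000): 2000 + j2418 → |·| = √(2000²+2418²) = √9846724 ≈ 3137.9, ∠ = arctan(2418/2000) ≈ 50.40°
|H| = 1 · 5.8499e+06 / 1.8346e+10 ≈ 0.00031887
Gain = 20 log₁₀(0.00031887) ≈ -69.93 dB
∠H = 177.99° − 229.99° = -52.00°

-69.9 dB, -52.0°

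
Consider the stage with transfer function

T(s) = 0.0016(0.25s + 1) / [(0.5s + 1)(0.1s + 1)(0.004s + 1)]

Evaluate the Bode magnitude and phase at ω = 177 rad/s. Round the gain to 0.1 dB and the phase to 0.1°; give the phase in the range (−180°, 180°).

At ω = 177 rad/s:
zero (1 + j177·0.25) = 1 + j44.25 → |·| ≈ 44.261, ∠ ≈ 88.71°
pole (1 + j177·0.5) = 1 + j88.5 → |·| ≈ 88.506, ∠ ≈ 89.35°
pole (1 + j177·0.1) = 1 + j17.7 → |·| ≈ 17.728, ∠ ≈ 86.77°
pole (1 + j177·0.004) = 1 + j0.708 → |·| ≈ 1.2253, ∠ ≈ 35.30°
|T| = 0.0016 · 44.261 / (88.506 · 17.728 · 1.2253) ≈ 3.6835e-05
Gain = 20 log₁₀(3.6835e-05) ≈ -88.67 dB
∠T = (88.71°) − (89.35° + 86.77° + 35.30°) = -122.71°

-88.7 dB, -122.7°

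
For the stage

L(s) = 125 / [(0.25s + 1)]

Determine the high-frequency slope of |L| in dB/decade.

-20 dB/decade

Each pole contributes −20 dB/decade at high frequency; each zero contributes +20 dB/decade.
Net: 0 zero(s) − 1 pole(s) → -20 dB/decade.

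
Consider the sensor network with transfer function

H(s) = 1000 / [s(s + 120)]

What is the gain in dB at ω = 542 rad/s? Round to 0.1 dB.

At s = jω = j542:
pole (s+120): 120 + j542 → |·| = √(120²+542²) = √308164 ≈ 555.13, ∠ = arctan(542/120) ≈ 77.52°
pole at origin: |s| = 542, ∠ = 90.00° (in denominator)
|H| = 1000 / 3.0088e+05 ≈ 0.0033236
Gain = 20 log₁₀(0.0033236) ≈ -49.57 dB

-49.6 dB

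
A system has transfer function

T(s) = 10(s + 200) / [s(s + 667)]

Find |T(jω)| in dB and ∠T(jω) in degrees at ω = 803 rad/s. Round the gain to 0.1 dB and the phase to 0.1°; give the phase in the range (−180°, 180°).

-40.1 dB, -64.3°

At s = jω = j803:
zero (s+200): 200 + j803 → |·| = √(200²+803²) = √684809 ≈ 827.53, ∠ = arctan(803/200) ≈ 76.01°
pole (s+667): 667 + j803 → |·| = √(667²+803²) = √1089698 ≈ 1043.9, ∠ = arctan(803/667) ≈ 50.29°
pole at origin: |s| = 803, ∠ = 90.00° (in denominator)
|T| = 10 · 827.53 / 8.3825e+05 ≈ 0.0098721
Gain = 20 log₁₀(0.0098721) ≈ -40.11 dB
∠T = 76.01° − 140.29° = -64.28°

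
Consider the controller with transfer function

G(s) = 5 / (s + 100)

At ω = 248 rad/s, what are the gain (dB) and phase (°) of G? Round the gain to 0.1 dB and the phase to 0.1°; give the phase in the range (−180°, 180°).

-34.6 dB, -68.0°

Substitute s = j248:
Numerator: 5 = 5 + j0
Denominator: (j248) + 100 = 100 + j248
|N| = √(5² + 0²) ≈ 5, ∠N ≈ 0.00°
|D| = √(100² + 248²) ≈ 267.4, ∠D ≈ 68.04°
|G| = 5 / 267.4 ≈ 0.018699
Gain = 20 log₁₀(0.018699) ≈ -34.56 dB
∠G = 0.00° − 68.04° = -68.04°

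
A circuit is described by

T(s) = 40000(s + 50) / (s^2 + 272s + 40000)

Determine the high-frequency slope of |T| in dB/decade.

-20 dB/decade

Each pole contributes −20 dB/decade at high frequency; each zero contributes +20 dB/decade.
Net: 1 zero(s) − 2 pole(s) → -20 dB/decade.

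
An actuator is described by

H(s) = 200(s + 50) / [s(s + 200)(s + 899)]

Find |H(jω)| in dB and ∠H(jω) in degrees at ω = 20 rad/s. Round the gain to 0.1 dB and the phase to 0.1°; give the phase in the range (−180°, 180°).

-50.5 dB, -75.2°

At s = jω = j20:
zero (s+50): 50 + j20 → |·| = √(50²+20²) = √2900 ≈ 53.852, ∠ = arctan(20/50) ≈ 21.80°
pole (s+200): 200 + j20 → |·| = √(200²+20²) = √40400 ≈ 201, ∠ = arctan(20/200) ≈ 5.71°
pole (s+899): 899 + j20 → |·| = √(899²+20²) = √808601 ≈ 899.22, ∠ = arctan(20/899) ≈ 1.27°
pole at origin: |s| = 20, ∠ = 90.00° (in denominator)
|H| = 200 · 53.852 / 3.6149e+06 ≈ 0.0029794
Gain = 20 log₁₀(0.0029794) ≈ -50.52 dB
∠H = 21.80° − 96.98° = -75.18°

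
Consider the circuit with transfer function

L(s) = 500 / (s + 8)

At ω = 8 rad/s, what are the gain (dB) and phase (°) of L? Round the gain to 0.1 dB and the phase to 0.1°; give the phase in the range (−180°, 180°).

At s = jω = j8:
pole (s+8): 8 + j8 → |·| = √(8²+8²) = √128 ≈ 11.314, ∠ = arctan(8/8) ≈ 45.00°
|L| = 500 / 11.314 ≈ 44.193
Gain = 20 log₁₀(44.193) ≈ 32.91 dB
∠L = 0.00° − 45.00° = -45.00°

32.9 dB, -45.0°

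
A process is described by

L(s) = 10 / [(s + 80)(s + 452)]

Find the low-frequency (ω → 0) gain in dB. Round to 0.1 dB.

L(0) = 10 / (80·452) ≈ 0.00027655
20 log₁₀(0.00027655) ≈ -71.16 dB

-71.2 dB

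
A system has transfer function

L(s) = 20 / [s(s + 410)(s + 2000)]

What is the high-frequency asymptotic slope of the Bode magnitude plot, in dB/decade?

-60 dB/decade

Each pole contributes −20 dB/decade at high frequency; each zero contributes +20 dB/decade.
Net: 0 zero(s) − 3 pole(s) → -60 dB/decade.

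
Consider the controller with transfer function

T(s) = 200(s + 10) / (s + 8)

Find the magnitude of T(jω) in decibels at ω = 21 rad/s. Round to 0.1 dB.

46.3 dB

At s = jω = j21:
zero (s+10): 10 + j21 → |·| = √(10²+21²) = √541 ≈ 23.259, ∠ = arctan(21/10) ≈ 64.54°
pole (s+8): 8 + j21 → |·| = √(8²+21²) = √505 ≈ 22.472, ∠ = arctan(21/8) ≈ 69.15°
|T| = 200 · 23.259 / 22.472 ≈ 207
Gain = 20 log₁₀(207) ≈ 46.32 dB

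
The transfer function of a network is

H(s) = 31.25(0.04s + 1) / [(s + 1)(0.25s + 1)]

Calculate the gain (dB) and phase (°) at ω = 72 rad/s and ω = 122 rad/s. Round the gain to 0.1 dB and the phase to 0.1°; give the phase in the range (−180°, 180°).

ω = 72: -22.7 dB, -105.2°; ω = 122: -27.6 dB, -99.2°

At ω = 72 rad/s:
zero (1 + j72·0.04) = 1 + j2.88 → |·| ≈ 3.0487, ∠ ≈ 70.85°
pole (1 + j72·1) = 1 + j72 → |·| ≈ 72.007, ∠ ≈ 89.20°
pole (1 + j72·0.25) = 1 + j18 → |·| ≈ 18.028, ∠ ≈ 86.82°
|H| = 31.25 · 3.0487 / (72.007 · 18.028) ≈ 0.073391
Gain = 20 log₁₀(0.073391) ≈ -22.69 dB
∠H = (70.85°) − (89.20° + 86.82°) = -105.17°

At ω = 122 rad/s:
zero (1 + j122·0.04) = 1 + j4.88 → |·| ≈ 4.9814, ∠ ≈ 78.42°
pole (1 + j122·1) = 1 + j122 → |·| ≈ 122, ∠ ≈ 89.53°
pole (1 + j122·0.25) = 1 + j30.5 → |·| ≈ 30.516, ∠ ≈ 88.12°
|H| = 31.25 · 4.9814 / (122 · 30.516) ≈ 0.041813
Gain = 20 log₁₀(0.041813) ≈ -27.57 dB
∠H = (78.42°) − (89.53° + 88.12°) = -99.23°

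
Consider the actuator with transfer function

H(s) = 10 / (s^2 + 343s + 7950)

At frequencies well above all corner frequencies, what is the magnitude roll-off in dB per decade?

-40 dB/decade

Each pole contributes −20 dB/decade at high frequency; each zero contributes +20 dB/decade.
Net: 0 zero(s) − 2 pole(s) → -40 dB/decade.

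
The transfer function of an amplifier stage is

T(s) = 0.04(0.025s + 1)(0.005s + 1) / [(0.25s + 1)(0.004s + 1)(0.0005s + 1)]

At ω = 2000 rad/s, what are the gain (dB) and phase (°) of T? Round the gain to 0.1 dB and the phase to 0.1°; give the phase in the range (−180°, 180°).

At ω = 2000 rad/s:
zero (1 + j2000·0.025) = 1 + j50 → |·| ≈ 50.01, ∠ ≈ 88.85°
zero (1 + j2000·0.005) = 1 + j10 → |·| ≈ 10.05, ∠ ≈ 84.29°
pole (1 + j2000·0.25) = 1 + j500 → |·| ≈ 500, ∠ ≈ 89.89°
pole (1 + j2000·0.004) = 1 + j8 → |·| ≈ 8.0623, ∠ ≈ 82.87°
pole (1 + j2000·0.0005) = 1 + j1 → |·| ≈ 1.4142, ∠ ≈ 45.00°
|T| = 0.04 · 50.01 · 10.05 / (500 · 8.0623 · 1.4142) ≈ 0.0035265
Gain = 20 log₁₀(0.0035265) ≈ -49.05 dB
∠T = (88.85° + 84.29°) − (89.89° + 82.87° + 45.00°) = -44.62°

-49.1 dB, -44.6°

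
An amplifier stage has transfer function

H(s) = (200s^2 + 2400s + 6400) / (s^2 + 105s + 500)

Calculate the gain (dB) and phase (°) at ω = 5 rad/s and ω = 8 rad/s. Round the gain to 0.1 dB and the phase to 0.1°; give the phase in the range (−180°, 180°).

ω = 5: 24.6 dB, 35.5°; ω = 8: 26.6 dB, 45.9°

Substitute s = j5:
Numerator: 200(j5)^2 + 2400(j5) + 6400 = 1400 + j12000
Denominator: (j5)^2 + 105(j5) + 500 = 475 + j525
|N| = √(1400² + 12000²) ≈ 12081, ∠N ≈ 83.35°
|D| = √(475² + 525²) ≈ 707.99, ∠D ≈ 47.86°
|H| = 12081 / 707.99 ≈ 17.064
Gain = 20 log₁₀(17.064) ≈ 24.64 dB
∠H = 83.35° − 47.86° = 35.49°

Substitute s = j8:
Numerator: 200(j8)^2 + 2400(j8) + 6400 = -6400 + j19200
Denominator: (j8)^2 + 105(j8) + 500 = 436 + j840
|N| = √(6400² + 19200²) ≈ 20239, ∠N ≈ 108.43°
|D| = √(436² + 840²) ≈ 946.41, ∠D ≈ 62.57°
|H| = 20239 / 946.41 ≈ 21.385
Gain = 20 log₁₀(21.385) ≈ 26.60 dB
∠H = 108.43° − 62.57° = 45.86°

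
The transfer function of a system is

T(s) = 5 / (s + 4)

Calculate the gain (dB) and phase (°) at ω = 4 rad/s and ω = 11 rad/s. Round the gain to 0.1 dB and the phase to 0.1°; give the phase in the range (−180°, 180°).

Substitute s = j4:
Numerator: 5 = 5 + j0
Denominator: (j4) + 4 = 4 + j4
|N| = √(5² + 0²) ≈ 5, ∠N ≈ 0.00°
|D| = √(4² + 4²) ≈ 5.6569, ∠D ≈ 45.00°
|T| = 5 / 5.6569 ≈ 0.88388
Gain = 20 log₁₀(0.88388) ≈ -1.07 dB
∠T = 0.00° − 45.00° = -45.00°

Substitute s = j11:
Numerator: 5 = 5 + j0
Denominator: (j11) + 4 = 4 + j11
|N| = √(5² + 0²) ≈ 5, ∠N ≈ 0.00°
|D| = √(4² + 11²) ≈ 11.705, ∠D ≈ 70.02°
|T| = 5 / 11.705 ≈ 0.42717
Gain = 20 log₁₀(0.42717) ≈ -7.39 dB
∠T = 0.00° − 70.02° = -70.02°

ω = 4: -1.1 dB, -45.0°; ω = 11: -7.4 dB, -70.0°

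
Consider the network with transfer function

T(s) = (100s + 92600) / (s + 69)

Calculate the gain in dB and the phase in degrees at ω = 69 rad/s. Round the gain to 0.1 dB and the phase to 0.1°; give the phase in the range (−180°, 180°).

Substitute s = j69:
Numerator: 100(j69) + 92600 = 92600 + j6900
Denominator: (j69) + 69 = 69 + j69
|N| = √(92600² + 6900²) ≈ 92857, ∠N ≈ 4.26°
|D| = √(69² + 69²) ≈ 97.581, ∠D ≈ 45.00°
|T| = 92857 / 97.581 ≈ 951.59
Gain = 20 log₁₀(951.59) ≈ 59.57 dB
∠T = 4.26° − 45.00° = -40.74°

59.6 dB, -40.7°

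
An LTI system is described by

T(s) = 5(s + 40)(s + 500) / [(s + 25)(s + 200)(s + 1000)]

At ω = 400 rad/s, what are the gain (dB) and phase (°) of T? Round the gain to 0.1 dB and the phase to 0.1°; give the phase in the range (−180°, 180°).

-43.5 dB, -48.7°

At s = jω = j400:
zero (s+40): 40 + j400 → |·| = √(40²+400²) = √161600 ≈ 402, ∠ = arctan(400/40) ≈ 84.29°
zero (s+500): 500 + j400 → |·| = √(500²+400²) = √410000 ≈ 640.31, ∠ = arctan(400/500) ≈ 38.66°
pole (s+25): 25 + j400 → |·| = √(25²+400²) = √160625 ≈ 400.78, ∠ = arctan(400/25) ≈ 86.42°
pole (s+200): 200 + j400 → |·| = √(200²+400²) = √200000 ≈ 447.21, ∠ = arctan(400/200) ≈ 63.43°
pole (s+1000): 1000 + j400 → |·| = √(1000²+400²) = √1160000 ≈ 1077, ∠ = arctan(400/1000) ≈ 21.80°
|T| = 5 · 2.574e+05 / 1.9303e+08 ≈ 0.0066674
Gain = 20 log₁₀(0.0066674) ≈ -43.52 dB
∠T = 122.95° − 171.65° = -48.70°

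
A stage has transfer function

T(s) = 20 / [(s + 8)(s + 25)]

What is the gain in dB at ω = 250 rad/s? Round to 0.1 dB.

-69.9 dB

At s = jω = j250:
pole (s+8): 8 + j250 → |·| = √(8²+250²) = √62564 ≈ 250.13, ∠ = arctan(250/8) ≈ 88.17°
pole (s+25): 25 + j250 → |·| = √(25²+250²) = √63125 ≈ 251.25, ∠ = arctan(250/25) ≈ 84.29°
|T| = 20 / 62845 ≈ 0.00031824
Gain = 20 log₁₀(0.00031824) ≈ -69.94 dB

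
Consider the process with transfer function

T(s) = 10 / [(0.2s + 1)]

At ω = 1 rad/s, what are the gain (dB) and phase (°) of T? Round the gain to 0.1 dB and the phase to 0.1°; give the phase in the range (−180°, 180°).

19.8 dB, -11.3°

At ω = 1 rad/s:
pole (1 + j1·0.2) = 1 + j0.2 → |·| ≈ 1.0198, ∠ ≈ 11.31°
|T| = 10 · 1 / (1.0198) ≈ 9.8058
Gain = 20 log₁₀(9.8058) ≈ 19.83 dB
∠T = (0°) − (11.31°) = -11.31°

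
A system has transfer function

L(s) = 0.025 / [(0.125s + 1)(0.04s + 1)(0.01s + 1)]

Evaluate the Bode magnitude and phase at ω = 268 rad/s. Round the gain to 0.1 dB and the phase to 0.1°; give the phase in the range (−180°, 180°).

-92.3 dB, 117.5°

At ω = 268 rad/s:
pole (1 + j268·0.125) = 1 + j33.5 → |·| ≈ 33.515, ∠ ≈ 88.29°
pole (1 + j268·0.04) = 1 + j10.72 → |·| ≈ 10.767, ∠ ≈ 84.67°
pole (1 + j268·0.01) = 1 + j2.68 → |·| ≈ 2.8605, ∠ ≈ 69.54°
|L| = 0.025 · 1 / (33.515 · 10.767 · 2.8605) ≈ 2.4219e-05
Gain = 20 log₁₀(2.4219e-05) ≈ -92.32 dB
∠L = (0°) − (88.29° + 84.67° + 69.54°) = -242.50° ≡ 117.50° (principal value)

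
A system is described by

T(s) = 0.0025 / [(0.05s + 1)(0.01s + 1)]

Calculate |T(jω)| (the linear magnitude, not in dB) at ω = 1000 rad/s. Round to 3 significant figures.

At ω = 1000 rad/s:
pole (1 + j1000·0.05) = 1 + j50 → |·| ≈ 50.01, ∠ ≈ 88.85°
pole (1 + j1000·0.01) = 1 + j10 → |·| ≈ 10.05, ∠ ≈ 84.29°
|T| = 0.0025 · 1 / (50.01 · 10.05) ≈ 4.9741e-06

4.97e-06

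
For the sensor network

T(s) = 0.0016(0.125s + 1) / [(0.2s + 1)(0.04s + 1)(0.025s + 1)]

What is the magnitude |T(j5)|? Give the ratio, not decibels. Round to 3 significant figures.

At ω = 5 rad/s:
zero (1 + j5·0.125) = 1 + j0.625 → |·| ≈ 1.1792, ∠ ≈ 32.01°
pole (1 + j5·0.2) = 1 + j1 → |·| ≈ 1.4142, ∠ ≈ 45.00°
pole (1 + j5·0.04) = 1 + j0.2 → |·| ≈ 1.0198, ∠ ≈ 11.31°
pole (1 + j5·0.025) = 1 + j0.125 → |·| ≈ 1.0078, ∠ ≈ 7.13°
|T| = 0.0016 · 1.1792 / (1.4142 · 1.0198 · 1.0078) ≈ 0.0012981

0.00130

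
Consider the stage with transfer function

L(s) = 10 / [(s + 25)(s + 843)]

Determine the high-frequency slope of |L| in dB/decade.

Each pole contributes −20 dB/decade at high frequency; each zero contributes +20 dB/decade.
Net: 0 zero(s) − 2 pole(s) → -40 dB/decade.

-40 dB/decade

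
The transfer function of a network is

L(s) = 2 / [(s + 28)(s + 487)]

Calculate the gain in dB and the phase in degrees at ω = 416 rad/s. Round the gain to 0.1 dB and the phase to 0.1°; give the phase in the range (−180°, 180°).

-102.5 dB, -126.7°

At s = jω = j416:
pole (s+28): 28 + j416 → |·| = √(28²+416²) = √173840 ≈ 416.94, ∠ = arctan(416/28) ≈ 86.15°
pole (s+487): 487 + j416 → |·| = √(487²+416²) = √410225 ≈ 640.49, ∠ = arctan(416/487) ≈ 40.50°
|L| = 2 / 2.6705e+05 ≈ 7.4892e-06
Gain = 20 log₁₀(7.4892e-06) ≈ -102.51 dB
∠L = 0.00° − 126.65° = -126.65°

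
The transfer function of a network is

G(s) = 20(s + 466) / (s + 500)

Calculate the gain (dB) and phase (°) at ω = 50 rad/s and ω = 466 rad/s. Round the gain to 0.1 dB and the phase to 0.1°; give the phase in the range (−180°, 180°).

ω = 50: 25.4 dB, 0.4°; ω = 466: 25.7 dB, 2.0°

At s = jω = j50:
zero (s+466): 466 + j50 → |·| = √(466²+50²) = √219656 ≈ 468.67, ∠ = arctan(50/466) ≈ 6.12°
pole (s+500): 500 + j50 → |·| = √(500²+50²) = √252500 ≈ 502.49, ∠ = arctan(50/500) ≈ 5.71°
|G| = 20 · 468.67 / 502.49 ≈ 18.654
Gain = 20 log₁₀(18.654) ≈ 25.42 dB
∠G = 6.12° − 5.71° = 0.41°

At s = jω = j466:
zero (s+466): 466 + j466 → |·| = √(466²+466²) = √434312 ≈ 659.02, ∠ = arctan(466/466) ≈ 45.00°
pole (s+500): 500 + j466 → |·| = √(500²+466²) = √467156 ≈ 683.49, ∠ = arctan(466/500) ≈ 42.98°
|G| = 20 · 659.02 / 683.49 ≈ 19.284
Gain = 20 log₁₀(19.284) ≈ 25.70 dB
∠G = 45.00° − 42.98° = 2.02°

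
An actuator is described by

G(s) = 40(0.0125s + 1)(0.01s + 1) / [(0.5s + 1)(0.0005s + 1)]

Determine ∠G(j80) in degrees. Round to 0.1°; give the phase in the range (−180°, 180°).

At ω = 80 rad/s:
zero (1 + j80·0.0125) = 1 + j1 → |·| ≈ 1.4142, ∠ ≈ 45.00°
zero (1 + j80·0.01) = 1 + j0.8 → |·| ≈ 1.2806, ∠ ≈ 38.66°
pole (1 + j80·0.5) = 1 + j40 → |·| ≈ 40.012, ∠ ≈ 88.57°
pole (1 + j80·0.0005) = 1 + j0.04 → |·| ≈ 1.0008, ∠ ≈ 2.29°
∠G = (45.00° + 38.66°) − (88.57° + 2.29°) = -7.20°

-7.2°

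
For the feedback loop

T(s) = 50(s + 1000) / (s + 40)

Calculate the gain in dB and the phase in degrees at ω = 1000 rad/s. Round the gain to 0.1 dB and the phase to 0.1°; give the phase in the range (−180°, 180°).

At s = jω = j1000:
zero (s+1000): 1000 + j1000 → |·| = √(1000²+1000²) = √2000000 ≈ 1414.2, ∠ = arctan(1000/1000) ≈ 45.00°
pole (s+40): 40 + j1000 → |·| = √(40²+1000²) = √1001600 ≈ 1000.8, ∠ = arctan(1000/40) ≈ 87.71°
|T| = 50 · 1414.2 / 1000.8 ≈ 70.653
Gain = 20 log₁₀(70.653) ≈ 36.98 dB
∠T = 45.00° − 87.71° = -42.71°

37.0 dB, -42.7°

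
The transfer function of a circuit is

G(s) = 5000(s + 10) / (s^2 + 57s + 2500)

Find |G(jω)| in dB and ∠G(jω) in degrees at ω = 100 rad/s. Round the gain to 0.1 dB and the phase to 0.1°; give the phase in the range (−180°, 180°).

34.5 dB, -58.5°

At s = jω = j100:
zero (s+10): 10 + j100 → |·| = √(10²+100²) = √10100 ≈ 100.5, ∠ = arctan(100/10) ≈ 84.29°
quadratic: (j100)² + 57·j100 + 2500 = -7500 + j5700 → |·| ≈ 9420.2, ∠ ≈ 142.77°
|G| = 5000 · 100.5 / 9420.2 ≈ 53.343
Gain = 20 log₁₀(53.343) ≈ 34.54 dB
∠G = 84.29° − 142.77° = -58.48°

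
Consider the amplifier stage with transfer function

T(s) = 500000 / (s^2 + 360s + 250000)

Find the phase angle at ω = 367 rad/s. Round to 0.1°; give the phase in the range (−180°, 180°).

-48.9°

At s = jω = j367:
quadratic: (j367)² + 360·j367 + 250000 = 115311 + j132120 → |·| ≈ 1.7536e+05, ∠ ≈ 48.89°
∠T = 0.00° − 48.89° = -48.89°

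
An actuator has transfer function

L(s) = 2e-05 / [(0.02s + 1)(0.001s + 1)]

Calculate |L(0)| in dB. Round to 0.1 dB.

-94.0 dB

L(0) = 2e-05 · 1 / 1 = 2e-05
20 log₁₀(2e-05) ≈ -93.98 dB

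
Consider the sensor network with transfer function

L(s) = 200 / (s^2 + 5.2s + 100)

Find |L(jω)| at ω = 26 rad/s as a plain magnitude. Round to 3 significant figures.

0.338

At s = jω = j26:
quadratic: (j26)² + 5.2·j26 + 100 = -576 + j135.2 → |·| ≈ 591.65, ∠ ≈ 166.79°
|L| = 200 / 591.65 ≈ 0.33804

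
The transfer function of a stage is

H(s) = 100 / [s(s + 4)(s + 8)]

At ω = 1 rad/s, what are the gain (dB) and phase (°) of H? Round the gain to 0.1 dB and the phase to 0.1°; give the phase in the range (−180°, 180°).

At s = jω = j1:
pole (s+4): 4 + j1 → |·| = √(4²+1²) = √17 ≈ 4.1231, ∠ = arctan(1/4) ≈ 14.04°
pole (s+8): 8 + j1 → |·| = √(8²+1²) = √65 ≈ 8.0623, ∠ = arctan(1/8) ≈ 7.13°
pole at origin: |s| = 1, ∠ = 90.00° (in denominator)
|H| = 100 / 33.242 ≈ 3.0082
Gain = 20 log₁₀(3.0082) ≈ 9.57 dB
∠H = 0.00° − 111.17° = -111.17°

9.6 dB, -111.2°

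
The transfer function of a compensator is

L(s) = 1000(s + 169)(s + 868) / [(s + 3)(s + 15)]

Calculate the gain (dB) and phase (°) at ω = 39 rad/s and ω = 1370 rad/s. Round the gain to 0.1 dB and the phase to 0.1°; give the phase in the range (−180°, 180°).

ω = 39: 99.3 dB, -139.0°; ω = 1370: 61.5 dB, -38.6°

At s = jω = j39:
zero (s+169): 169 + j39 → |·| = √(169²+39²) = √30082 ≈ 173.44, ∠ = arctan(39/169) ≈ 12.99°
zero (s+868): 868 + j39 → |·| = √(868²+39²) = √754945 ≈ 868.88, ∠ = arctan(39/868) ≈ 2.57°
pole (s+3): 3 + j39 → |·| = √(3²+39²) = √1530 ≈ 39.115, ∠ = arctan(39/3) ≈ 85.60°
pole (s+15): 15 + j39 → |·| = √(15²+39²) = √1746 ≈ 41.785, ∠ = arctan(39/15) ≈ 68.96°
|L| = 1000 · 1.507e+05 / 1634.4 ≈ 92205
Gain = 20 log₁₀(92205) ≈ 99.30 dB
∠L = 15.56° − 154.56° = -139.00°

At s = jω = j1370:
zero (s+169): 169 + j1370 → |·| = √(169²+1370²) = √1905461 ≈ 1380.4, ∠ = arctan(1370/169) ≈ 82.97°
zero (s+868): 868 + j1370 → |·| = √(868²+1370²) = √2630324 ≈ 1621.8, ∠ = arctan(1370/868) ≈ 57.64°
pole (s+3): 3 + j1370 → |·| = √(3²+1370²) = √1876909 ≈ 1370, ∠ = arctan(1370/3) ≈ 89.87°
pole (s+15): 15 + j1370 → |·| = √(15²+1370²) = √1877125 ≈ 1370.1, ∠ = arctan(1370/15) ≈ 89.37°
|L| = 1000 · 2.2387e+06 / 1.877e+06 ≈ 1192.7
Gain = 20 log₁₀(1192.7) ≈ 61.53 dB
∠L = 140.61° − 179.24° = -38.63°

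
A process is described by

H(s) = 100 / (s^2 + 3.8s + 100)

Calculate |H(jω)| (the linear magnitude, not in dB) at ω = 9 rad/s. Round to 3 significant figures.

At s = jω = j9:
quadratic: (j9)² + 3.8·j9 + 100 = 19 + j34.2 → |·| ≈ 39.123, ∠ ≈ 60.95°
|H| = 100 / 39.123 ≈ 2.556

2.56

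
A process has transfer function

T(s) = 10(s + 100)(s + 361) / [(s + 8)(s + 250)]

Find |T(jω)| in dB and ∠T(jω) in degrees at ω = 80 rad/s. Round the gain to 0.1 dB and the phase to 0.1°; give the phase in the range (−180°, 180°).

27.0 dB, -50.9°

At s = jω = j80:
zero (s+100): 100 + j80 → |·| = √(100²+80²) = √16400 ≈ 128.06, ∠ = arctan(80/100) ≈ 38.66°
zero (s+361): 361 + j80 → |·| = √(361²+80²) = √136721 ≈ 369.76, ∠ = arctan(80/361) ≈ 12.50°
pole (s+8): 8 + j80 → |·| = √(8²+80²) = √6464 ≈ 80.399, ∠ = arctan(80/8) ≈ 84.29°
pole (s+250): 250 + j80 → |·| = √(250²+80²) = √68900 ≈ 262.49, ∠ = arctan(80/250) ≈ 17.74°
|T| = 10 · 47351 / 21104 ≈ 22.437
Gain = 20 log₁₀(22.437) ≈ 27.02 dB
∠T = 51.16° − 102.03° = -50.87°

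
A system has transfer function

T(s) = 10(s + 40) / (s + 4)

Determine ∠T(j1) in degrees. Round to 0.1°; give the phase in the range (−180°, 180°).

At s = jω = j1:
zero (s+40): 40 + j1 → |·| = √(40²+1²) = √1601 ≈ 40.012, ∠ = arctan(1/40) ≈ 1.43°
pole (s+4): 4 + j1 → |·| = √(4²+1²) = √17 ≈ 4.1231, ∠ = arctan(1/4) ≈ 14.04°
∠T = 1.43° − 14.04° = -12.61°

-12.6°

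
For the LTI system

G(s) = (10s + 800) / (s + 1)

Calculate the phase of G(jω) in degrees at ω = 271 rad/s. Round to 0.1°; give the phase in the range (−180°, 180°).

-16.2°

Substitute s = j271:
Numerator: 10(j271) + 800 = 800 + j2710
Denominator: (j271) + 1 = 1 + j271
|N| = √(800² + 2710²) ≈ 2825.6, ∠N ≈ 73.55°
|D| = √(1² + 271²) ≈ 271, ∠D ≈ 89.79°
∠G = 73.55° − 89.79° = -16.24°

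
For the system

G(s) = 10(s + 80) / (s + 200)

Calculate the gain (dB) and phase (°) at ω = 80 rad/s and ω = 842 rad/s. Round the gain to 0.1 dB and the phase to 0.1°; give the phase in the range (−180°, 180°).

ω = 80: 14.4 dB, 23.2°; ω = 842: 19.8 dB, 7.9°

At s = jω = j80:
zero (s+80): 80 + j80 → |·| = √(80²+80²) = √12800 ≈ 113.14, ∠ = arctan(80/80) ≈ 45.00°
pole (s+200): 200 + j80 → |·| = √(200²+80²) = √46400 ≈ 215.41, ∠ = arctan(80/200) ≈ 21.80°
|G| = 10 · 113.14 / 215.41 ≈ 5.2523
Gain = 20 log₁₀(5.2523) ≈ 14.41 dB
∠G = 45.00° − 21.80° = 23.20°

At s = jω = j842:
zero (s+80): 80 + j842 → |·| = √(80²+842²) = √715364 ≈ 845.79, ∠ = arctan(842/80) ≈ 84.57°
pole (s+200): 200 + j842 → |·| = √(200²+842²) = √748964 ≈ 865.43, ∠ = arctan(842/200) ≈ 76.64°
|G| = 10 · 845.79 / 865.43 ≈ 9.7731
Gain = 20 log₁₀(9.7731) ≈ 19.80 dB
∠G = 84.57° − 76.64° = 7.93°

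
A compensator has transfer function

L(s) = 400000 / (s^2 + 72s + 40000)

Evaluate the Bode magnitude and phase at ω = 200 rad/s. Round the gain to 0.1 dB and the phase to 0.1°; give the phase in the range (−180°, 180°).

28.9 dB, -90.0°

At s = jω = j200:
quadratic: (j200)² + 72·j200 + 40000 = 0 + j14400 → |·| ≈ 14400, ∠ ≈ 90.00°
|L| = 400000 / 14400 ≈ 27.778
Gain = 20 log₁₀(27.778) ≈ 28.87 dB
∠L = 0.00° − 90.00° = -90.00°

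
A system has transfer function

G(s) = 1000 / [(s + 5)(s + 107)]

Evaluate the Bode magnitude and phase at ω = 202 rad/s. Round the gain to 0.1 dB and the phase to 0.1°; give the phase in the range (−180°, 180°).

At s = jω = j202:
pole (s+5): 5 + j202 → |·| = √(5²+202²) = √40829 ≈ 202.06, ∠ = arctan(202/5) ≈ 88.58°
pole (s+107): 107 + j202 → |·| = √(107²+202²) = √52253 ≈ 228.59, ∠ = arctan(202/107) ≈ 62.09°
|G| = 1000 / 46189 ≈ 0.02165
Gain = 20 log₁₀(0.02165) ≈ -33.29 dB
∠G = 0.00° − 150.67° = -150.67°

-33.3 dB, -150.7°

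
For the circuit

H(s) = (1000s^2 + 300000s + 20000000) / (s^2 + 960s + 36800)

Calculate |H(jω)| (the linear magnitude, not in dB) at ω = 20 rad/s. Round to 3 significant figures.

498

Substitute s = j20:
Numerator: 1000(j20)^2 + 300000(j20) + 20000000 = 19600000 + j6000000
Denominator: (j20)^2 + 960(j20) + 36800 = 36400 + j19200
|N| = √(19600000² + 6000000²) ≈ 2.0498e+07, ∠N ≈ 17.02°
|D| = √(36400² + 19200²) ≈ 41153, ∠D ≈ 27.81°
|H| = 2.0498e+07 / 41153 ≈ 498.09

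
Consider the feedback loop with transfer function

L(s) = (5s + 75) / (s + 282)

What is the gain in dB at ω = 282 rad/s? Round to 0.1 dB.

Substitute s = j282:
Numerator: 5(j282) + 75 = 75 + j1410
Denominator: (j282) + 282 = 282 + j282
|N| = √(75² + 1410²) ≈ 1412, ∠N ≈ 86.96°
|D| = √(282² + 282²) ≈ 398.81, ∠D ≈ 45.00°
|L| = 1412 / 398.81 ≈ 3.5405
Gain = 20 log₁₀(3.5405) ≈ 10.98 dB

11.0 dB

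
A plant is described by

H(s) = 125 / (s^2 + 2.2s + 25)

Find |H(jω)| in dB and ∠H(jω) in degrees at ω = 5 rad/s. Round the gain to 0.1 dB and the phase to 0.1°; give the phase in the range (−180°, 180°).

At s = jω = j5:
quadratic: (j5)² + 2.2·j5 + 25 = 0 + j11 → |·| ≈ 11, ∠ ≈ 90.00°
|H| = 125 / 11 ≈ 11.364
Gain = 20 log₁₀(11.364) ≈ 21.11 dB
∠H = 0.00° − 90.00° = -90.00°

21.1 dB, -90.0°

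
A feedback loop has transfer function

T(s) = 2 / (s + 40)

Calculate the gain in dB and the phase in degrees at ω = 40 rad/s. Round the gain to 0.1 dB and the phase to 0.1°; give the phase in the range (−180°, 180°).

Substitute s = j40:
Numerator: 2 = 2 + j0
Denominator: (j40) + 40 = 40 + j40
|N| = √(2² + 0²) ≈ 2, ∠N ≈ 0.00°
|D| = √(40² + 40²) ≈ 56.569, ∠D ≈ 45.00°
|T| = 2 / 56.569 ≈ 0.035355
Gain = 20 log₁₀(0.035355) ≈ -29.03 dB
∠T = 0.00° − 45.00° = -45.00°

-29.0 dB, -45.0°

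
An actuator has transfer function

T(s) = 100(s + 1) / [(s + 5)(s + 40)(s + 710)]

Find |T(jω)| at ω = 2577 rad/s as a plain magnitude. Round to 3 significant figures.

At s = jω = j2577:
zero (s+1): 1 + j2577 → |·| = √(1²+2577²) = √6640930 ≈ 2577, ∠ = arctan(2577/1) ≈ 89.98°
pole (s+5): 5 + j2577 → |·| = √(5²+2577²) = √6640954 ≈ 2577, ∠ = arctan(2577/5) ≈ 89.89°
pole (s+40): 40 + j2577 → |·| = √(40²+2577²) = √6642529 ≈ 2577.3, ∠ = arctan(2577/40) ≈ 89.11°
pole (s+710): 710 + j2577 → |·| = √(710²+2577²) = √7145029 ≈ 2673, ∠ = arctan(2577/710) ≈ 74.60°
|T| = 100 · 2577 / 1.7753e+10 ≈ 1.4516e-05

1.45e-05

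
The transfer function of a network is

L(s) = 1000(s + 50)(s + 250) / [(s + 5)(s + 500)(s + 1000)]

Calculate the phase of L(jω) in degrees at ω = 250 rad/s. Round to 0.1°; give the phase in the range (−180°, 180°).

-5.8°

At s = jω = j250:
zero (s+50): 50 + j250 → |·| = √(50²+250²) = √65000 ≈ 254.95, ∠ = arctan(250/50) ≈ 78.69°
zero (s+250): 250 + j250 → |·| = √(250²+250²) = √125000 ≈ 353.55, ∠ = arctan(250/250) ≈ 45.00°
pole (s+5): 5 + j250 → |·| = √(5²+250²) = √62525 ≈ 250.05, ∠ = arctan(250/5) ≈ 88.85°
pole (s+500): 500 + j250 → |·| = √(500²+250²) = √312500 ≈ 559.02, ∠ = arctan(250/500) ≈ 26.57°
pole (s+1000): 1000 + j250 → |·| = √(1000²+250²) = √1062500 ≈ 1030.8, ∠ = arctan(250/1000) ≈ 14.04°
∠L = 123.69° − 129.46° = -5.77°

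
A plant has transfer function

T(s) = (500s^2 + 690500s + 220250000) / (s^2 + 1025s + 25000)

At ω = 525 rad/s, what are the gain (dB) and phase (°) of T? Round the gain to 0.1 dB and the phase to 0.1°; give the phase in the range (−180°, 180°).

55.9 dB, -37.8°

Substitute s = j525:
Numerator: 500(j525)^2 + 690500(j525) + 220250000 = 82437500 + j362512500
Denominator: (j525)^2 + 1025(j525) + 25000 = -250625 + j538125
|N| = √(82437500² + 362512500²) ≈ 3.7177e+08, ∠N ≈ 77.19°
|D| = √(250625² + 538125²) ≈ 5.9363e+05, ∠D ≈ 114.97°
|T| = 3.7177e+08 / 5.9363e+05 ≈ 626.27
Gain = 20 log₁₀(626.27) ≈ 55.94 dB
∠T = 77.19° − 114.97° = -37.78°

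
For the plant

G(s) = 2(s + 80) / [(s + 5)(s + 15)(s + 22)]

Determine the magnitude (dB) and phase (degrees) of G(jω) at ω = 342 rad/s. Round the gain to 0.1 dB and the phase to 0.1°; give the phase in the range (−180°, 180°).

-95.1 dB, 173.9°

At s = jω = j342:
zero (s+80): 80 + j342 → |·| = √(80²+342²) = √123364 ≈ 351.23, ∠ = arctan(342/80) ≈ 76.83°
pole (s+5): 5 + j342 → |·| = √(5²+342²) = √116989 ≈ 342.04, ∠ = arctan(342/5) ≈ 89.16°
pole (s+15): 15 + j342 → |·| = √(15²+342²) = √117189 ≈ 342.33, ∠ = arctan(342/15) ≈ 87.49°
pole (s+22): 22 + j342 → |·| = √(22²+342²) = √117448 ≈ 342.71, ∠ = arctan(342/22) ≈ 86.32°
|G| = 2 · 351.23 / 4.0128e+07 ≈ 1.7505e-05
Gain = 20 log₁₀(1.7505e-05) ≈ -95.14 dB
∠G = 76.83° − 262.97° = -186.14° ≡ 173.86° (principal value)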